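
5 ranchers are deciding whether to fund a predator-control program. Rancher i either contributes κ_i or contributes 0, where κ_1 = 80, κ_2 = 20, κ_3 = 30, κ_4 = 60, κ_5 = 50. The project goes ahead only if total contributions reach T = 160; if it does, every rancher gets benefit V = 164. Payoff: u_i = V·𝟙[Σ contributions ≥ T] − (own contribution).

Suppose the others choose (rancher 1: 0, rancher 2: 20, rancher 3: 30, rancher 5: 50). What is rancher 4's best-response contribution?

60

Others' total = 100. Contributing 60 brings total to 160 ≥ 160: gain V − κ_4 = 104.
Best response: 60.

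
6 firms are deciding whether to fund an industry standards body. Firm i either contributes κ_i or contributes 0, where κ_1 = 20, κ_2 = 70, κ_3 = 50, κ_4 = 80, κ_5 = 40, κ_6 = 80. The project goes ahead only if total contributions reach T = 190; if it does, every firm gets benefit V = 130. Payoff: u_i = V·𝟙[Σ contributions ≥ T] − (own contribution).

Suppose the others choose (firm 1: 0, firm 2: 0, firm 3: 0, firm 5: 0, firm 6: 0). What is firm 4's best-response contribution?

Others' total = 0. Even contributing 80 gives 80 < 190: no benefit either way.
Best response: 0.

0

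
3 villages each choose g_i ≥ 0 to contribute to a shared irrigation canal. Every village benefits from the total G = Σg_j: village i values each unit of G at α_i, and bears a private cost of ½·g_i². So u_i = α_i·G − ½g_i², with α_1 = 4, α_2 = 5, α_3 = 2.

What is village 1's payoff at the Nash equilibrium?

36

Village i's FOC: ∂u_i/∂g_i = α_i − g_i = 0, so g_i* = α_i.
NE contributions = (4, 5, 2); G = 11.
u_1 = α_1·G − ½·(g_1)² = 4·11 − ½·4² = 36.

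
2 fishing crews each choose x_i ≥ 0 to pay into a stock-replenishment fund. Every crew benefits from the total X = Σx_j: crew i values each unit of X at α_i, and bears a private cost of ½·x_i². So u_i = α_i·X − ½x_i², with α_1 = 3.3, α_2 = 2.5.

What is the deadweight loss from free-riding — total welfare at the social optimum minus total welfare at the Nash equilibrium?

Crew i's FOC: ∂u_i/∂x_i = α_i − x_i = 0, so x_i* = α_i.
NE contributions = (3.3, 2.5); X = 5.8.
W^NE = (Σα)·X − ½Σα_i² = 5.8² − ½·17.14 = 25.07.
Planner sets x_i = Σα_j = 5.8 for every i, so X^SO = 2·5.8 = 11.6.
W^SO = (Σα)·X^SO − ½·2·(Σα)² = (2/2)·5.8² = 33.64.
Deadweight loss = W^SO − W^NE = 8.57.

8.57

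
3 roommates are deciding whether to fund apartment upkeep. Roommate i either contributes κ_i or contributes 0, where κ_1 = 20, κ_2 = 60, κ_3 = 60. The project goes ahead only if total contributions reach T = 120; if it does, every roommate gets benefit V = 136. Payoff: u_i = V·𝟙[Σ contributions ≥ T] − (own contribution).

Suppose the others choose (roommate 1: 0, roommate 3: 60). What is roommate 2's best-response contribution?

Others' total = 60. Contributing 60 brings total to 120 ≥ 120: gain V − κ_2 = 76.
Best response: 60.

60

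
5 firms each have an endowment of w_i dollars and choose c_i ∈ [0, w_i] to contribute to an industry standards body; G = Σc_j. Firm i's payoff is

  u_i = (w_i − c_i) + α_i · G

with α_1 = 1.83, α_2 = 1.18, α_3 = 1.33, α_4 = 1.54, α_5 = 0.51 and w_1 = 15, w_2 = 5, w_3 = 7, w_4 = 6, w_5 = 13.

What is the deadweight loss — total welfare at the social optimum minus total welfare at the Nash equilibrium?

70.07

∂u_i/∂c_i = α_i − 1, so firm i contributes w_i if α_i > 1, else 0.
α_i > 1 for i ∈ {1, 2, 3, 4}; NE contributions (15, 5, 7, 6, 0), G = 33.
W^NE = Σw_i − G^NE + (Σα_i)·G^NE = 46 + 5.39·33 = 223.87.
Planner: ∂(Σu_j)/∂c_i = Σα_j − 1 = 5.39 > 0, so everyone contributes w_i; G^SO = 46, W^SO = 46 + 5.39·46 = 293.94.
Deadweight loss = 70.07.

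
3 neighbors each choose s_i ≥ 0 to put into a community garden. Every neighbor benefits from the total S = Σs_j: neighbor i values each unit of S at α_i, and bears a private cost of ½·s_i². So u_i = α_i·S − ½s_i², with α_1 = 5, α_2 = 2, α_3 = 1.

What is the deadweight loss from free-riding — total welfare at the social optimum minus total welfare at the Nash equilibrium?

Neighbor i's FOC: ∂u_i/∂s_i = α_i − s_i = 0, so s_i* = α_i.
NE contributions = (5, 2, 1); S = 8.
W^NE = (Σα)·S − ½Σα_i² = 8² − ½·30 = 49.
Planner sets s_i = Σα_j = 8 for every i, so S^SO = 3·8 = 24.
W^SO = (Σα)·S^SO − ½·3·(Σα)² = (3/2)·8² = 96.
Deadweight loss = W^SO − W^NE = 47.

47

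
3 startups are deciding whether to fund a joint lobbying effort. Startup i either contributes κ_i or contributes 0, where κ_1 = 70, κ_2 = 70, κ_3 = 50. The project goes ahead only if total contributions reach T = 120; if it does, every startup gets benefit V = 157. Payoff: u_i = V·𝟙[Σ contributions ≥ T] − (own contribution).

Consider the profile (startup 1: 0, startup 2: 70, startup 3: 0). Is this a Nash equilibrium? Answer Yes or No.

No

Total = 70 < 120: not provided.
Startup 1 (pledges 0, payoff 0): pledging 70 → total 140, payoff 87. Profitable deviation.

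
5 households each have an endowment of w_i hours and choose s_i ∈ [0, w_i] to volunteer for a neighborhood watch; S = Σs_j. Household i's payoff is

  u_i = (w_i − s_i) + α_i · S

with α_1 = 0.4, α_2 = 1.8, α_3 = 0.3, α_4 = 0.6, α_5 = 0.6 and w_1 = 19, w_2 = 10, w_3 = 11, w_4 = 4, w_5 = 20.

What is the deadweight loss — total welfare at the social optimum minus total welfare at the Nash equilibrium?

145.8

∂u_i/∂s_i = α_i − 1, so household i contributes w_i if α_i > 1, else 0.
α_i > 1 for i ∈ {2}; NE contributions (0, 10, 0, 0, 0), S = 10.
W^NE = Σw_i − S^NE + (Σα_i)·S^NE = 64 + 2.7·10 = 91.
Planner: ∂(Σu_j)/∂s_i = Σα_j − 1 = 2.7 > 0, so everyone contributes w_i; S^SO = 64, W^SO = 64 + 2.7·64 = 236.8.
Deadweight loss = 145.8.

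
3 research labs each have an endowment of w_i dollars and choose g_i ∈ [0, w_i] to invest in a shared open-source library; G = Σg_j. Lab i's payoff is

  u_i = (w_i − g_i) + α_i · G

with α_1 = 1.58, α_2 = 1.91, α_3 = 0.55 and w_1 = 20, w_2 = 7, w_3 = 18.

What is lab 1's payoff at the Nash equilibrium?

∂u_i/∂g_i = α_i − 1, so lab i contributes w_i if α_i > 1, else 0.
α_i > 1 for i ∈ {1, 2}; NE contributions (20, 7, 0), G = 27.
u_1 = (20 − 20) + 1.58·27 = 42.66.

42.66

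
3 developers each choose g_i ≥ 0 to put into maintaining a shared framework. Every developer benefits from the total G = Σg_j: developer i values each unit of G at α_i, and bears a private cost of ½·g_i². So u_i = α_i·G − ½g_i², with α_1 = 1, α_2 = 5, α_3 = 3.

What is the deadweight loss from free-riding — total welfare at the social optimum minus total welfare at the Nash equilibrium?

58

Developer i's FOC: ∂u_i/∂g_i = α_i − g_i = 0, so g_i* = α_i.
NE contributions = (1, 5, 3); G = 9.
W^NE = (Σα)·G − ½Σα_i² = 9² − ½·35 = 63.5.
Planner sets g_i = Σα_j = 9 for every i, so G^SO = 3·9 = 27.
W^SO = (Σα)·G^SO − ½·3·(Σα)² = (3/2)·9² = 121.5.
Deadweight loss = W^SO − W^NE = 58.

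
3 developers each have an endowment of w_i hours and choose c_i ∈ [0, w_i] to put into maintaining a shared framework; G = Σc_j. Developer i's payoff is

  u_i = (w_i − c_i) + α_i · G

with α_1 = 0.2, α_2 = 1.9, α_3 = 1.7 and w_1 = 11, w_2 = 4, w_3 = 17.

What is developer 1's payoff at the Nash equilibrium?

15.2

∂u_i/∂c_i = α_i − 1, so developer i contributes w_i if α_i > 1, else 0.
α_i > 1 for i ∈ {2, 3}; NE contributions (0, 4, 17), G = 21.
u_1 = (11 − 0) + 0.2·21 = 15.2.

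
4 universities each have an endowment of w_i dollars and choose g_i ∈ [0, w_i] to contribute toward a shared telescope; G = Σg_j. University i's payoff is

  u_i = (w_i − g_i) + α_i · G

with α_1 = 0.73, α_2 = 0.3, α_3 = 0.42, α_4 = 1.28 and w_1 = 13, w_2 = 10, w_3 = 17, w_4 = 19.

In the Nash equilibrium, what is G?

19

∂u_i/∂g_i = α_i − 1, so university i contributes w_i if α_i > 1, else 0.
α_i > 1 for i ∈ {4}; NE contributions (0, 0, 0, 19), G = 19.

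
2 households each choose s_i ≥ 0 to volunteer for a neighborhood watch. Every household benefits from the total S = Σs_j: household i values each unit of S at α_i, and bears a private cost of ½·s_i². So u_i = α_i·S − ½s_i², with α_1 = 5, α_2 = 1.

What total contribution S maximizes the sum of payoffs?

Planner FOC: ∂(Σu_j)/∂s_i = (Σα_j) − s_i = 0, so s_i^SO = Σα_j = 6 for every i; S^SO = 12.

12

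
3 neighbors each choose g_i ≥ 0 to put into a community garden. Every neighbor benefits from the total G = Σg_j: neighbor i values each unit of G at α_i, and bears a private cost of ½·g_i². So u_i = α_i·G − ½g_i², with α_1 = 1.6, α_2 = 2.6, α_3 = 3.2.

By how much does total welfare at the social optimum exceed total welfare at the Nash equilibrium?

37.16

Neighbor i's FOC: ∂u_i/∂g_i = α_i − g_i = 0, so g_i* = α_i.
NE contributions = (1.6, 2.6, 3.2); G = 7.4.
W^NE = (Σα)·G − ½Σα_i² = 7.4² − ½·19.56 = 44.98.
Planner sets g_i = Σα_j = 7.4 for every i, so G^SO = 3·7.4 = 22.2.
W^SO = (Σα)·G^SO − ½·3·(Σα)² = (3/2)·7.4² = 82.14.
Deadweight loss = W^SO − W^NE = 37.16.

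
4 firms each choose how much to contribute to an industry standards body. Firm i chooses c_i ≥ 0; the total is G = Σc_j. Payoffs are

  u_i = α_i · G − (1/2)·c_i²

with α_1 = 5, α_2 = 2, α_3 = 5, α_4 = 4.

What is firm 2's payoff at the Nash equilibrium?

Firm i's FOC: ∂u_i/∂c_i = α_i − c_i = 0, so c_i* = α_i.
NE contributions = (5, 2, 5, 4); G = 16.
u_2 = α_2·G − ½·(c_2)² = 2·16 − ½·2² = 30.

30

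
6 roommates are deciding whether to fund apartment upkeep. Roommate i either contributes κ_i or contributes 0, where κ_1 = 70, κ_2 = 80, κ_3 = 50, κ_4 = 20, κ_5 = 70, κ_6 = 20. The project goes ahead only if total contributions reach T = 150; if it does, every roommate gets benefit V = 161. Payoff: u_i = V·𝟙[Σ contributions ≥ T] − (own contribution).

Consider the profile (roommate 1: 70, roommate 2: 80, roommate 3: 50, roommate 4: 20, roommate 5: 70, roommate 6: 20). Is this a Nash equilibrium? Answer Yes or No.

No

Total = 310 ≥ 150: provided.
Roommate 1 (pledges 70, payoff 91): dropping to 0 → total 240, payoff 161. Profitable deviation.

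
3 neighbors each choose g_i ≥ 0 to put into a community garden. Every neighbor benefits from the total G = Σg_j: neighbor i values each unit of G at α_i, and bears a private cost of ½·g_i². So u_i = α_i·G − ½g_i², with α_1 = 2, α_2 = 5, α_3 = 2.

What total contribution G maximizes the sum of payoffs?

27

Planner FOC: ∂(Σu_j)/∂g_i = (Σα_j) − g_i = 0, so g_i^SO = Σα_j = 9 for every i; G^SO = 27.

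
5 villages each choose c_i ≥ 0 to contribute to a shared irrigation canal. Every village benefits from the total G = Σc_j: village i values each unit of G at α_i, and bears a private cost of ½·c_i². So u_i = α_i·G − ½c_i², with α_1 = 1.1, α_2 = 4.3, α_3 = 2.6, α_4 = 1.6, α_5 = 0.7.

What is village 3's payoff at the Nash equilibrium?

Village i's FOC: ∂u_i/∂c_i = α_i − c_i = 0, so c_i* = α_i.
NE contributions = (1.1, 4.3, 2.6, 1.6, 0.7); G = 10.3.
u_3 = α_3·G − ½·(c_3)² = 2.6·10.3 − ½·2.6² = 23.4.

23.4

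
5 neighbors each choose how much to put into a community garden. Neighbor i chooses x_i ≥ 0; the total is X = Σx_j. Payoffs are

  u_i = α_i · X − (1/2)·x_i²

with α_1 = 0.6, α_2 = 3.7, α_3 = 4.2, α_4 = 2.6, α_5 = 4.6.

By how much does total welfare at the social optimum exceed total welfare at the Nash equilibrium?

Neighbor i's FOC: ∂u_i/∂x_i = α_i − x_i = 0, so x_i* = α_i.
NE contributions = (0.6, 3.7, 4.2, 2.6, 4.6); X = 15.7.
W^NE = (Σα)·X − ½Σα_i² = 15.7² − ½·59.61 = 216.685.
Planner sets x_i = Σα_j = 15.7 for every i, so X^SO = 5·15.7 = 78.5.
W^SO = (Σα)·X^SO − ½·5·(Σα)² = (5/2)·15.7² = 616.225.
Deadweight loss = W^SO − W^NE = 399.54.

399.54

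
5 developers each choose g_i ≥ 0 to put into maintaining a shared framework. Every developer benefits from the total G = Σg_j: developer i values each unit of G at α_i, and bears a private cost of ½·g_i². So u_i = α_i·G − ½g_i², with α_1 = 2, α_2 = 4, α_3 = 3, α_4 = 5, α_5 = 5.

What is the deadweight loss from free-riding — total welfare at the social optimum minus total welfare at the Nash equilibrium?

Developer i's FOC: ∂u_i/∂g_i = α_i − g_i = 0, so g_i* = α_i.
NE contributions = (2, 4, 3, 5, 5); G = 19.
W^NE = (Σα)·G − ½Σα_i² = 19² − ½·79 = 321.5.
Planner sets g_i = Σα_j = 19 for every i, so G^SO = 5·19 = 95.
W^SO = (Σα)·G^SO − ½·5·(Σα)² = (5/2)·19² = 902.5.
Deadweight loss = W^SO − W^NE = 581.

581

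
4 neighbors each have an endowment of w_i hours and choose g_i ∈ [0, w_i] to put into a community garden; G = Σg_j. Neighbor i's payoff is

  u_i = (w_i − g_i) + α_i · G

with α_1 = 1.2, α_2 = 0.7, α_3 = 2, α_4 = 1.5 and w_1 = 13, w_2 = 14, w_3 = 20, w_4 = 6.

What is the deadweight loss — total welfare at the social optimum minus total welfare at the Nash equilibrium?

61.6

∂u_i/∂g_i = α_i − 1, so neighbor i contributes w_i if α_i > 1, else 0.
α_i > 1 for i ∈ {1, 3, 4}; NE contributions (13, 0, 20, 6), G = 39.
W^NE = Σw_i − G^NE + (Σα_i)·G^NE = 53 + 4.4·39 = 224.6.
Planner: ∂(Σu_j)/∂g_i = Σα_j − 1 = 4.4 > 0, so everyone contributes w_i; G^SO = 53, W^SO = 53 + 4.4·53 = 286.2.
Deadweight loss = 61.6.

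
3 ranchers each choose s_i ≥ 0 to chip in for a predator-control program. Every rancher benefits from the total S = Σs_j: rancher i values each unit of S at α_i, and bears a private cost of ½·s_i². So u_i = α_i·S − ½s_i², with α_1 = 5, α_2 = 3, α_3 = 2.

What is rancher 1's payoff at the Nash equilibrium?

Rancher i's FOC: ∂u_i/∂s_i = α_i − s_i = 0, so s_i* = α_i.
NE contributions = (5, 3, 2); S = 10.
u_1 = α_1·S − ½·(s_1)² = 5·10 − ½·5² = 37.5.

37.5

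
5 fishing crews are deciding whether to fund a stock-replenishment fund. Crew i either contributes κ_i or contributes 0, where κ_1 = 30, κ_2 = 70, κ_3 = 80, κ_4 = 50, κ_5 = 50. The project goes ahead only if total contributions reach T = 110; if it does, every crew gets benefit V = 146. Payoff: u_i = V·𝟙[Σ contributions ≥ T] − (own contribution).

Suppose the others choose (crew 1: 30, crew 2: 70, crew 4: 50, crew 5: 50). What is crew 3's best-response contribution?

0

Others' total = 200 ≥ 110; contributing adds cost 80 for no extra benefit.
Best response: 0.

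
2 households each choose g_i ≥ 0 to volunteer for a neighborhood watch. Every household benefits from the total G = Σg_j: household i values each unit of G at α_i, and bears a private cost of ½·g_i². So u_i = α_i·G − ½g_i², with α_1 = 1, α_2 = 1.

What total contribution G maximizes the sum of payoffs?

4

Planner FOC: ∂(Σu_j)/∂g_i = (Σα_j) − g_i = 0, so g_i^SO = Σα_j = 2 for every i; G^SO = 4.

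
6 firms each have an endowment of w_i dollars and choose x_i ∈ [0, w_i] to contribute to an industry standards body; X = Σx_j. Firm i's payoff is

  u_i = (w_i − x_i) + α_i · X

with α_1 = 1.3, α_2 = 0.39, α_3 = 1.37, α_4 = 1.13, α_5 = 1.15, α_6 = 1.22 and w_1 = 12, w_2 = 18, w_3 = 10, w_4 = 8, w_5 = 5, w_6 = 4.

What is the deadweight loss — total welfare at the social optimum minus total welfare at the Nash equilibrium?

∂u_i/∂x_i = α_i − 1, so firm i contributes w_i if α_i > 1, else 0.
α_i > 1 for i ∈ {1, 3, 4, 5, 6}; NE contributions (12, 0, 10, 8, 5, 4), X = 39.
W^NE = Σw_i − X^NE + (Σα_i)·X^NE = 57 + 5.56·39 = 273.84.
Planner: ∂(Σu_j)/∂x_i = Σα_j − 1 = 5.56 > 0, so everyone contributes w_i; X^SO = 57, W^SO = 57 + 5.56·57 = 373.92.
Deadweight loss = 100.08.

100.08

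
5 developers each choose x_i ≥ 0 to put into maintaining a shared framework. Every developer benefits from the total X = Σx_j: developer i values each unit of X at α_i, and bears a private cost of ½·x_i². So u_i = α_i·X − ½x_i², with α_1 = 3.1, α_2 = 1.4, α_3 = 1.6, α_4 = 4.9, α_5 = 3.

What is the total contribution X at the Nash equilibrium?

Developer i's FOC: ∂u_i/∂x_i = α_i − x_i = 0, so x_i* = α_i.
NE contributions = (3.1, 1.4, 1.6, 4.9, 3); X = 14.

14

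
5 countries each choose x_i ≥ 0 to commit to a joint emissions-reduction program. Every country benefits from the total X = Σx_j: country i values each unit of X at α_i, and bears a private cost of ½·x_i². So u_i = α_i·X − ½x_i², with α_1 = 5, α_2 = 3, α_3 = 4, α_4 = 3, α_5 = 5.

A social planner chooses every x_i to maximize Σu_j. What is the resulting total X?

Planner FOC: ∂(Σu_j)/∂x_i = (Σα_j) − x_i = 0, so x_i^SO = Σα_j = 20 for every i; X^SO = 100.

100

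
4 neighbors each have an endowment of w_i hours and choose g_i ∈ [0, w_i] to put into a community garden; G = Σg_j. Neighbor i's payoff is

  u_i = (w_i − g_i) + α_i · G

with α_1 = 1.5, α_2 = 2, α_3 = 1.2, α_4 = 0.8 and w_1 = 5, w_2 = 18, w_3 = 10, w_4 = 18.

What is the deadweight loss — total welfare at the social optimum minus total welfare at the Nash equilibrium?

81

∂u_i/∂g_i = α_i − 1, so neighbor i contributes w_i if α_i > 1, else 0.
α_i > 1 for i ∈ {1, 2, 3}; NE contributions (5, 18, 10, 0), G = 33.
W^NE = Σw_i − G^NE + (Σα_i)·G^NE = 51 + 4.5·33 = 199.5.
Planner: ∂(Σu_j)/∂g_i = Σα_j − 1 = 4.5 > 0, so everyone contributes w_i; G^SO = 51, W^SO = 51 + 4.5·51 = 280.5.
Deadweight loss = 81.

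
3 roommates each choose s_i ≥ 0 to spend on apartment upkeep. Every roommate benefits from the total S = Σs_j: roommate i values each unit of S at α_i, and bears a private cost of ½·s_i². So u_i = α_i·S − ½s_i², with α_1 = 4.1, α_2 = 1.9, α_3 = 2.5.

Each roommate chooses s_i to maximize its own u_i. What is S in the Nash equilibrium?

Roommate i's FOC: ∂u_i/∂s_i = α_i − s_i = 0, so s_i* = α_i.
NE contributions = (4.1, 1.9, 2.5); S = 8.5.

8.5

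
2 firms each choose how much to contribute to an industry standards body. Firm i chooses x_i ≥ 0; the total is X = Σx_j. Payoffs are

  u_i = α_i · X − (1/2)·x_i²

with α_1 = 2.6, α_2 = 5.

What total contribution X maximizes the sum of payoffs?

15.2

Planner FOC: ∂(Σu_j)/∂x_i = (Σα_j) − x_i = 0, so x_i^SO = Σα_j = 7.6 for every i; X^SO = 15.2.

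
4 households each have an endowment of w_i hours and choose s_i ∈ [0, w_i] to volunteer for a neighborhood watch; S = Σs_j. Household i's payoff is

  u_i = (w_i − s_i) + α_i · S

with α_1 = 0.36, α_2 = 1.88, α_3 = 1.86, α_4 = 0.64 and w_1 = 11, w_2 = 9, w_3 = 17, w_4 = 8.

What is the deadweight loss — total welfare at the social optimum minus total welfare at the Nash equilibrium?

∂u_i/∂s_i = α_i − 1, so household i contributes w_i if α_i > 1, else 0.
α_i > 1 for i ∈ {2, 3}; NE contributions (0, 9, 17, 0), S = 26.
W^NE = Σw_i − S^NE + (Σα_i)·S^NE = 45 + 3.74·26 = 142.24.
Planner: ∂(Σu_j)/∂s_i = Σα_j − 1 = 3.74 > 0, so everyone contributes w_i; S^SO = 45, W^SO = 45 + 3.74·45 = 213.3.
Deadweight loss = 71.06.

71.06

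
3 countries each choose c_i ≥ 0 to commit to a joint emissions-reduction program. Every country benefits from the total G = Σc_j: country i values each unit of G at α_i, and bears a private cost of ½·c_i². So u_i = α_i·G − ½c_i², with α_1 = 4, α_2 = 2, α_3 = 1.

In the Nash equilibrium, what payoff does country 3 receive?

6.5

Country i's FOC: ∂u_i/∂c_i = α_i − c_i = 0, so c_i* = α_i.
NE contributions = (4, 2, 1); G = 7.
u_3 = α_3·G − ½·(c_3)² = 1·7 − ½·1² = 6.5.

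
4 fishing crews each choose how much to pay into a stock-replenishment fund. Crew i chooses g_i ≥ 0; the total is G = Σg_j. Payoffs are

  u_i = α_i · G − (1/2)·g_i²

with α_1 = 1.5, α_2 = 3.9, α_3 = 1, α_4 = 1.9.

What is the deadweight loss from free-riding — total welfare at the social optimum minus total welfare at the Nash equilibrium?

79.925

Crew i's FOC: ∂u_i/∂g_i = α_i − g_i = 0, so g_i* = α_i.
NE contributions = (1.5, 3.9, 1, 1.9); G = 8.3.
W^NE = (Σα)·G − ½Σα_i² = 8.3² − ½·22.07 = 57.855.
Planner sets g_i = Σα_j = 8.3 for every i, so G^SO = 4·8.3 = 33.2.
W^SO = (Σα)·G^SO − ½·4·(Σα)² = (4/2)·8.3² = 137.78.
Deadweight loss = W^SO − W^NE = 79.925.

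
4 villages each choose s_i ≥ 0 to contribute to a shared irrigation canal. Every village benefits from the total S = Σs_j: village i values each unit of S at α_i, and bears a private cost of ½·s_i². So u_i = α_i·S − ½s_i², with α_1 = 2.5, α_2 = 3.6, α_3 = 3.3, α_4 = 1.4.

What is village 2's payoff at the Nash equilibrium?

Village i's FOC: ∂u_i/∂s_i = α_i − s_i = 0, so s_i* = α_i.
NE contributions = (2.5, 3.6, 3.3, 1.4); S = 10.8.
u_2 = α_2·S − ½·(s_2)² = 3.6·10.8 − ½·3.6² = 32.4.

32.4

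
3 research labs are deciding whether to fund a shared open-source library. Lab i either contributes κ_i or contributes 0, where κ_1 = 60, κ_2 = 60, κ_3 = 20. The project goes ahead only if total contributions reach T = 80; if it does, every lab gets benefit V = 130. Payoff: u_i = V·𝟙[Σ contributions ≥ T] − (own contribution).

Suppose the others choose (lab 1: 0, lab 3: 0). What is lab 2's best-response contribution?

Others' total = 0. Even contributing 60 gives 60 < 80: no benefit either way.
Best response: 0.

0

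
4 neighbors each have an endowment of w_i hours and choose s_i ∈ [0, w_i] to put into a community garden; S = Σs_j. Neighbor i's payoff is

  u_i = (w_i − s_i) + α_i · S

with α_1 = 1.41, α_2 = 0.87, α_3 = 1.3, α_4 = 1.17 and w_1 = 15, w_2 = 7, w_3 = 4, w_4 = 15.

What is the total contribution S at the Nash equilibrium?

34

∂u_i/∂s_i = α_i − 1, so neighbor i contributes w_i if α_i > 1, else 0.
α_i > 1 for i ∈ {1, 3, 4}; NE contributions (15, 0, 4, 15), S = 34.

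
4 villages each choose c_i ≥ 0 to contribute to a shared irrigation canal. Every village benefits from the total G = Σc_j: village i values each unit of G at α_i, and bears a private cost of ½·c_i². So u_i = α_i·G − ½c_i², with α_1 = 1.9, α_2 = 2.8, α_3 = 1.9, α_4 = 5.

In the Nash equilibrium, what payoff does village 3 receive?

Village i's FOC: ∂u_i/∂c_i = α_i − c_i = 0, so c_i* = α_i.
NE contributions = (1.9, 2.8, 1.9, 5); G = 11.6.
u_3 = α_3·G − ½·(c_3)² = 1.9·11.6 − ½·1.9² = 20.235.

20.235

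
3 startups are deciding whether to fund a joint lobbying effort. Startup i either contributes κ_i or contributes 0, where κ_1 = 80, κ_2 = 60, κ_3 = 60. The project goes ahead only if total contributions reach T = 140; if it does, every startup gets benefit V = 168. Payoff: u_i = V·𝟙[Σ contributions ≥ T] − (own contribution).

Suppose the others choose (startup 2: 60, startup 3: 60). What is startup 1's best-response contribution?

Others' total = 120. Contributing 80 brings total to 200 ≥ 140: gain V − κ_1 = 88.
Best response: 80.

80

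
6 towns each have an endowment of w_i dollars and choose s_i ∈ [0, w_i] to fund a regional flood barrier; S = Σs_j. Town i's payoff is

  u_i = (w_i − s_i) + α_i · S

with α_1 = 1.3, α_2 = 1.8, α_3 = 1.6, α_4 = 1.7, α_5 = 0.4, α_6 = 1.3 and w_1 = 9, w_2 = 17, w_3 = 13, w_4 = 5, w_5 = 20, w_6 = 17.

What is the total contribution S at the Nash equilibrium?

61

∂u_i/∂s_i = α_i − 1, so town i contributes w_i if α_i > 1, else 0.
α_i > 1 for i ∈ {1, 2, 3, 4, 6}; NE contributions (9, 17, 13, 5, 0, 17), S = 61.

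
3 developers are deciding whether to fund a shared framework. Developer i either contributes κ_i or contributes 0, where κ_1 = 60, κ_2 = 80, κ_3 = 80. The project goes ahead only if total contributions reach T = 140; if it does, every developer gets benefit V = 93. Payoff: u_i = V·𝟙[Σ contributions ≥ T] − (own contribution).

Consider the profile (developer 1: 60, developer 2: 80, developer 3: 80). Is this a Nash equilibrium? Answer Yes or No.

Total = 220 ≥ 140: provided.
Developer 1 (pledges 60, payoff 33): dropping to 0 → total 160, payoff 93. Profitable deviation.

No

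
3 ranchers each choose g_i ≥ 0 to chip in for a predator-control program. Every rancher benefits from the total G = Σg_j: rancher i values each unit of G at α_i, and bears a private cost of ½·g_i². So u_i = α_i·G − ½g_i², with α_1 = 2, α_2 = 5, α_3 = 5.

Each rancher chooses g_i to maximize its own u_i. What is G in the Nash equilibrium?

Rancher i's FOC: ∂u_i/∂g_i = α_i − g_i = 0, so g_i* = α_i.
NE contributions = (2, 5, 5); G = 12.

12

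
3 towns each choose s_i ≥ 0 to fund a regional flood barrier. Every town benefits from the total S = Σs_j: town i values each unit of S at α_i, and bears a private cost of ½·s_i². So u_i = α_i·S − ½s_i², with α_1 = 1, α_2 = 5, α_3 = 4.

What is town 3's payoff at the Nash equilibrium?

32

Town i's FOC: ∂u_i/∂s_i = α_i − s_i = 0, so s_i* = α_i.
NE contributions = (1, 5, 4); S = 10.
u_3 = α_3·S − ½·(s_3)² = 4·10 − ½·4² = 32.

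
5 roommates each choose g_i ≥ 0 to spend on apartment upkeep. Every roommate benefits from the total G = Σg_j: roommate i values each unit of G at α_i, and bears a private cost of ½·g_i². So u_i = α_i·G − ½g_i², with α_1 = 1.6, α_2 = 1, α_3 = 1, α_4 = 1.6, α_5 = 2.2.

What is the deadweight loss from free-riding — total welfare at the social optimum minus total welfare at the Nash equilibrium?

88.12

Roommate i's FOC: ∂u_i/∂g_i = α_i − g_i = 0, so g_i* = α_i.
NE contributions = (1.6, 1, 1, 1.6, 2.2); G = 7.4.
W^NE = (Σα)·G − ½Σα_i² = 7.4² − ½·11.96 = 48.78.
Planner sets g_i = Σα_j = 7.4 for every i, so G^SO = 5·7.4 = 37.
W^SO = (Σα)·G^SO − ½·5·(Σα)² = (5/2)·7.4² = 136.9.
Deadweight loss = W^SO − W^NE = 88.12.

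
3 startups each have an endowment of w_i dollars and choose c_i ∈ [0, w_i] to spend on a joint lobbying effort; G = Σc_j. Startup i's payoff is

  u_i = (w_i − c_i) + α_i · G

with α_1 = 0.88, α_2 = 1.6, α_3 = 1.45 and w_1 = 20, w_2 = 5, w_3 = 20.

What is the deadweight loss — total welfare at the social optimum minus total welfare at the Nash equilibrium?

∂u_i/∂c_i = α_i − 1, so startup i contributes w_i if α_i > 1, else 0.
α_i > 1 for i ∈ {2, 3}; NE contributions (0, 5, 20), G = 25.
W^NE = Σw_i − G^NE + (Σα_i)·G^NE = 45 + 2.93·25 = 118.25.
Planner: ∂(Σu_j)/∂c_i = Σα_j − 1 = 2.93 > 0, so everyone contributes w_i; G^SO = 45, W^SO = 45 + 2.93·45 = 176.85.
Deadweight loss = 58.6.

58.6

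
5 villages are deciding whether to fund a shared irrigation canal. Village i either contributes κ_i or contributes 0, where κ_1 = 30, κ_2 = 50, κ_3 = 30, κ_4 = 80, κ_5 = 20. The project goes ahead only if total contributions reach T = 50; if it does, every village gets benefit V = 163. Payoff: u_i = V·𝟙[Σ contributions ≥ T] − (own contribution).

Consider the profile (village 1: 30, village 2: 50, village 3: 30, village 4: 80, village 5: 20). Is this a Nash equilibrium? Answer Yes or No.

No

Total = 210 ≥ 50: provided.
Village 1 (pledges 30, payoff 133): dropping to 0 → total 180, payoff 163. Profitable deviation.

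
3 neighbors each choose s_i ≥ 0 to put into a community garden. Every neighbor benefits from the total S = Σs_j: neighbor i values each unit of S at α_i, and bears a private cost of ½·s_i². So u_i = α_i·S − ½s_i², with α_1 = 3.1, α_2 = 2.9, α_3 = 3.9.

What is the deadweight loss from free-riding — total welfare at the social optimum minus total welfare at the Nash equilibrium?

Neighbor i's FOC: ∂u_i/∂s_i = α_i − s_i = 0, so s_i* = α_i.
NE contributions = (3.1, 2.9, 3.9); S = 9.9.
W^NE = (Σα)·S − ½Σα_i² = 9.9² − ½·33.23 = 81.395.
Planner sets s_i = Σα_j = 9.9 for every i, so S^SO = 3·9.9 = 29.7.
W^SO = (Σα)·S^SO − ½·3·(Σα)² = (3/2)·9.9² = 147.015.
Deadweight loss = W^SO − W^NE = 65.62.

65.62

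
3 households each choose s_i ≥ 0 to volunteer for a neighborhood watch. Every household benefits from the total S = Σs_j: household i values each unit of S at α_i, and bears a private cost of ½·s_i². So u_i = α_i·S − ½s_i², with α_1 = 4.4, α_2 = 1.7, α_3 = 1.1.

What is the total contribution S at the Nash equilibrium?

Household i's FOC: ∂u_i/∂s_i = α_i − s_i = 0, so s_i* = α_i.
NE contributions = (4.4, 1.7, 1.1); S = 7.2.

7.2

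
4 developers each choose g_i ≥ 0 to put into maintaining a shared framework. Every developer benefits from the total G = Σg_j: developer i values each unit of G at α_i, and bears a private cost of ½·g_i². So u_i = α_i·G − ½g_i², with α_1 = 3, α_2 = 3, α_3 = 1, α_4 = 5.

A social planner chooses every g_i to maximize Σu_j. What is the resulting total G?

Planner FOC: ∂(Σu_j)/∂g_i = (Σα_j) − g_i = 0, so g_i^SO = Σα_j = 12 for every i; G^SO = 48.

48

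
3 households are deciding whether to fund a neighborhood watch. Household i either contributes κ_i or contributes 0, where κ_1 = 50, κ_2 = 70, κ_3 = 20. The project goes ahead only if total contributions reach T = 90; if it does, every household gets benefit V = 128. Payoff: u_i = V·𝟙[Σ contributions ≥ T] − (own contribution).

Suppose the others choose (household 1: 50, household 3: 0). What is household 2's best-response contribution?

Others' total = 50. Contributing 70 brings total to 120 ≥ 90: gain V − κ_2 = 58.
Best response: 70.

70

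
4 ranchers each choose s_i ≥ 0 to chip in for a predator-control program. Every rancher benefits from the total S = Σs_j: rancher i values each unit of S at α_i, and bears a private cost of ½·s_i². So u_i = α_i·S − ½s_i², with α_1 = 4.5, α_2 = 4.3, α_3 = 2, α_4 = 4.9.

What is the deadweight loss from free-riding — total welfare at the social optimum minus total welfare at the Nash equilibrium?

279.865

Rancher i's FOC: ∂u_i/∂s_i = α_i − s_i = 0, so s_i* = α_i.
NE contributions = (4.5, 4.3, 2, 4.9); S = 15.7.
W^NE = (Σα)·S − ½Σα_i² = 15.7² − ½·66.75 = 213.115.
Planner sets s_i = Σα_j = 15.7 for every i, so S^SO = 4·15.7 = 62.8.
W^SO = (Σα)·S^SO − ½·4·(Σα)² = (4/2)·15.7² = 492.98.
Deadweight loss = W^SO − W^NE = 279.865.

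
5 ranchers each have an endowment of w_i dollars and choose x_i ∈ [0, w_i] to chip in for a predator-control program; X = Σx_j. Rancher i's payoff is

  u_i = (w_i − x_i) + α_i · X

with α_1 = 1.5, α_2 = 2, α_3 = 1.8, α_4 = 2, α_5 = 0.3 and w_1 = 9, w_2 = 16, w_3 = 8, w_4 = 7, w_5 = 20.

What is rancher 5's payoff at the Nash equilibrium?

∂u_i/∂x_i = α_i − 1, so rancher i contributes w_i if α_i > 1, else 0.
α_i > 1 for i ∈ {1, 2, 3, 4}; NE contributions (9, 16, 8, 7, 0), X = 40.
u_5 = (20 − 0) + 0.3·40 = 32.

32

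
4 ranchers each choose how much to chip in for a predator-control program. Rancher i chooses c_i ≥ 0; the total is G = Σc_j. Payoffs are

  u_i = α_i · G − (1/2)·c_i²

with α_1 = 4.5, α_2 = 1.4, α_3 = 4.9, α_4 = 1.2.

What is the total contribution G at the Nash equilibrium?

Rancher i's FOC: ∂u_i/∂c_i = α_i − c_i = 0, so c_i* = α_i.
NE contributions = (4.5, 1.4, 4.9, 1.2); G = 12.

12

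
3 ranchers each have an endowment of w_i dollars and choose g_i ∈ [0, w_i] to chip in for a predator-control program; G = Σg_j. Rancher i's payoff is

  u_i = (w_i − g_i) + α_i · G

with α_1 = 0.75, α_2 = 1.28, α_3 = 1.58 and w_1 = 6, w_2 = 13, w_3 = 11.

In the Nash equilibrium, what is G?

24

∂u_i/∂g_i = α_i − 1, so rancher i contributes w_i if α_i > 1, else 0.
α_i > 1 for i ∈ {2, 3}; NE contributions (0, 13, 11), G = 24.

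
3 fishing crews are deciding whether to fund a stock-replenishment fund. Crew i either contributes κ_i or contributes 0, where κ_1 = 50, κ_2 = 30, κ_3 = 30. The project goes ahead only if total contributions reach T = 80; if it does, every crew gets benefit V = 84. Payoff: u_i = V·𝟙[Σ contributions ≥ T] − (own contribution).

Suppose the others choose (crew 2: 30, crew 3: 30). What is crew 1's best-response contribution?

Others' total = 60. Contributing 50 brings total to 110 ≥ 80: gain V − κ_1 = 34.
Best response: 50.

50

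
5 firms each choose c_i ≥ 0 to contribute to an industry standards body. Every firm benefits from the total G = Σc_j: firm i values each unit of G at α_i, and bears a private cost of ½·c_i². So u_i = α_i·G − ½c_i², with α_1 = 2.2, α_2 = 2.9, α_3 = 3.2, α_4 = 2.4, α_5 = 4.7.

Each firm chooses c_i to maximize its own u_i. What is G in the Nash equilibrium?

15.4

Firm i's FOC: ∂u_i/∂c_i = α_i − c_i = 0, so c_i* = α_i.
NE contributions = (2.2, 2.9, 3.2, 2.4, 4.7); G = 15.4.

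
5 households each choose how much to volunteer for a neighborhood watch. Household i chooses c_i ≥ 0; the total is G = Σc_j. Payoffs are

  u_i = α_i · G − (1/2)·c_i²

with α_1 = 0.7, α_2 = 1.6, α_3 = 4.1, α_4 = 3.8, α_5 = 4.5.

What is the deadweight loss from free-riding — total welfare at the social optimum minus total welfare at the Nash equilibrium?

Household i's FOC: ∂u_i/∂c_i = α_i − c_i = 0, so c_i* = α_i.
NE contributions = (0.7, 1.6, 4.1, 3.8, 4.5); G = 14.7.
W^NE = (Σα)·G − ½Σα_i² = 14.7² − ½·54.55 = 188.815.
Planner sets c_i = Σα_j = 14.7 for every i, so G^SO = 5·14.7 = 73.5.
W^SO = (Σα)·G^SO − ½·5·(Σα)² = (5/2)·14.7² = 540.225.
Deadweight loss = W^SO − W^NE = 351.41.

351.41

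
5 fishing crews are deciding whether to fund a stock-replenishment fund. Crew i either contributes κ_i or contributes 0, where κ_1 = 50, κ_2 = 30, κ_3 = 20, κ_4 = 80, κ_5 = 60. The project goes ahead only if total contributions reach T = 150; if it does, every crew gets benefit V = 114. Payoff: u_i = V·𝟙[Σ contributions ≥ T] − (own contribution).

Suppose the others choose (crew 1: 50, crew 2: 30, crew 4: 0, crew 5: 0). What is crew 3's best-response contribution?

Others' total = 80. Even contributing 20 gives 100 < 150: no benefit either way.
Best response: 0.

0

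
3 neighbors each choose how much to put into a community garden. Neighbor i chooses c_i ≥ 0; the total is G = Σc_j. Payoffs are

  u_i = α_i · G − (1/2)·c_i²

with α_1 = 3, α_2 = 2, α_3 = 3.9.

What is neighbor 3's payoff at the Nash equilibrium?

Neighbor i's FOC: ∂u_i/∂c_i = α_i − c_i = 0, so c_i* = α_i.
NE contributions = (3, 2, 3.9); G = 8.9.
u_3 = α_3·G − ½·(c_3)² = 3.9·8.9 − ½·3.9² = 27.105.

27.105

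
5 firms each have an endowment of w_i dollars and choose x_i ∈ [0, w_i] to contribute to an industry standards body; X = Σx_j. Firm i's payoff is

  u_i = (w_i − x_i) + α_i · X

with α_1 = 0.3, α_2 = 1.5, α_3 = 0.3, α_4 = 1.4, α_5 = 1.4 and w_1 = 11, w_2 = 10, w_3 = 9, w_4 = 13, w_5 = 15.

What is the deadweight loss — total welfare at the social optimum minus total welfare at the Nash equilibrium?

78

∂u_i/∂x_i = α_i − 1, so firm i contributes w_i if α_i > 1, else 0.
α_i > 1 for i ∈ {2, 4, 5}; NE contributions (0, 10, 0, 13, 15), X = 38.
W^NE = Σw_i − X^NE + (Σα_i)·X^NE = 58 + 3.9·38 = 206.2.
Planner: ∂(Σu_j)/∂x_i = Σα_j − 1 = 3.9 > 0, so everyone contributes w_i; X^SO = 58, W^SO = 58 + 3.9·58 = 284.2.
Deadweight loss = 78.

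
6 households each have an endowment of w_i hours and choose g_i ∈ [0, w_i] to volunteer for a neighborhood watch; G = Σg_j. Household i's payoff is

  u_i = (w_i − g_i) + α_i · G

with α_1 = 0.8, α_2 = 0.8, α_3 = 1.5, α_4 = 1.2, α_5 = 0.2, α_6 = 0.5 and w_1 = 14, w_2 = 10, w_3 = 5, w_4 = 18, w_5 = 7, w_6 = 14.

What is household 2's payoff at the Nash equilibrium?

∂u_i/∂g_i = α_i − 1, so household i contributes w_i if α_i > 1, else 0.
α_i > 1 for i ∈ {3, 4}; NE contributions (0, 0, 5, 18, 0, 0), G = 23.
u_2 = (10 − 0) + 0.8·23 = 28.4.

28.4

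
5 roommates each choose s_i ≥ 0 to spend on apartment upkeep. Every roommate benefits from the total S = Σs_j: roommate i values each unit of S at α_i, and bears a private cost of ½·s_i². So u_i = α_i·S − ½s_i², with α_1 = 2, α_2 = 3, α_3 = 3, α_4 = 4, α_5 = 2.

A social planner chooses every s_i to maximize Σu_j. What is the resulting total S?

Planner FOC: ∂(Σu_j)/∂s_i = (Σα_j) − s_i = 0, so s_i^SO = Σα_j = 14 for every i; S^SO = 70.

70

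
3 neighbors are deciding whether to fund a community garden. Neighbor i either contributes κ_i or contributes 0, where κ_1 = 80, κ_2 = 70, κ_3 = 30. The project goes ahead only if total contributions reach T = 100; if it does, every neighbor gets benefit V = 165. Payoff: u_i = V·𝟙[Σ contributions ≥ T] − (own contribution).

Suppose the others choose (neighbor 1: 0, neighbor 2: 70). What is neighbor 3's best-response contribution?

30

Others' total = 70. Contributing 30 brings total to 100 ≥ 100: gain V − κ_3 = 135.
Best response: 30.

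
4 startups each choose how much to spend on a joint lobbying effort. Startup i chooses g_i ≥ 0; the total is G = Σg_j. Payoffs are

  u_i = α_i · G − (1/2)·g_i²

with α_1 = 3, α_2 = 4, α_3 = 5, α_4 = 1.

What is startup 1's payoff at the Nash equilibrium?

Startup i's FOC: ∂u_i/∂g_i = α_i − g_i = 0, so g_i* = α_i.
NE contributions = (3, 4, 5, 1); G = 13.
u_1 = α_1·G − ½·(g_1)² = 3·13 − ½·3² = 34.5.

34.5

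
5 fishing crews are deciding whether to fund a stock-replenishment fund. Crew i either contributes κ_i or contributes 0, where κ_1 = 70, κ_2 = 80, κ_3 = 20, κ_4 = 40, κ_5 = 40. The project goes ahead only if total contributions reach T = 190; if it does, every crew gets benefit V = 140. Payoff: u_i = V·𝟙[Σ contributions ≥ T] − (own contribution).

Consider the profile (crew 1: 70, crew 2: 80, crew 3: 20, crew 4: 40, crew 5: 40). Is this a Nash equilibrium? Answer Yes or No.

Total = 250 ≥ 190: provided.
Crew 1 (pledges 70, payoff 70): dropping to 0 → total 180, payoff 0. No gain.
Crew 2 (pledges 80, payoff 60): dropping to 0 → total 170, payoff 0. No gain.
Crew 3 (pledges 20, payoff 120): dropping to 0 → total 230, payoff 140. Profitable deviation.

No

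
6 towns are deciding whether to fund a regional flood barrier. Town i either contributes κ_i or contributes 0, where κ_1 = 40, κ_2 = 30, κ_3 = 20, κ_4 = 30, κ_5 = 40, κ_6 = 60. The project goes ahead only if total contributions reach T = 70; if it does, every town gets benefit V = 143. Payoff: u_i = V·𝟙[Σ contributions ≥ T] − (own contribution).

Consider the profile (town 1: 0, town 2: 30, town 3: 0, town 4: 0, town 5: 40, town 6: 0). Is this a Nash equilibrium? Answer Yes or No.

Total = 70 ≥ 70: provided.
Town 1 (pledges 0, payoff 143): pledging 40 → total 110, payoff 103. No gain.
Town 2 (pledges 30, payoff 113): dropping to 0 → total 40, payoff 0. No gain.
Town 3 (pledges 0, payoff 143): pledging 20 → total 90, payoff 123. No gain.
Town 4 (pledges 0, payoff 143): pledging 30 → total 100, payoff 113. No gain.
Town 5 (pledges 40, payoff 103): dropping to 0 → total 30, payoff 0. No gain.
Town 6 (pledges 0, payoff 143): pledging 60 → total 130, payoff 83. No gain.

Yes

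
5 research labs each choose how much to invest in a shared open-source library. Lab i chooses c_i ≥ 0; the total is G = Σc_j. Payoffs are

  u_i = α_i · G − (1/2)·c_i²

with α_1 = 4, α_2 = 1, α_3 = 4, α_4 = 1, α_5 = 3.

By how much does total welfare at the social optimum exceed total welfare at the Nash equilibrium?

275

Lab i's FOC: ∂u_i/∂c_i = α_i − c_i = 0, so c_i* = α_i.
NE contributions = (4, 1, 4, 1, 3); G = 13.
W^NE = (Σα)·G − ½Σα_i² = 13² − ½·43 = 147.5.
Planner sets c_i = Σα_j = 13 for every i, so G^SO = 5·13 = 65.
W^SO = (Σα)·G^SO − ½·5·(Σα)² = (5/2)·13² = 422.5.
Deadweight loss = W^SO − W^NE = 275.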